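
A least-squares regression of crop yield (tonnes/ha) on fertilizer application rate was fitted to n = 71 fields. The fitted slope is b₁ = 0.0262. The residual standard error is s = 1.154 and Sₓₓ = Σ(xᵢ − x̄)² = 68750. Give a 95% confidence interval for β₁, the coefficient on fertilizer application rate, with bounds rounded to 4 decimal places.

(0.0174, 0.0350)

SE(b₁) = s/√Sₓₓ = 1.154/√68750 = 0.00440118.
df = n − 2 = 69.
t* = t_{0.025, 69} = 1.994945.
Margin = t* × SE = 1.994945 × 0.00440118 = 0.008780.
CI: 0.0262 ± 0.008780 → (0.0174, 0.0350).
With 95% confidence, each one-unit increase in fertilizer application rate is associated with a change of between 0.0174 and 0.0350 tonnes/ha in crop yield.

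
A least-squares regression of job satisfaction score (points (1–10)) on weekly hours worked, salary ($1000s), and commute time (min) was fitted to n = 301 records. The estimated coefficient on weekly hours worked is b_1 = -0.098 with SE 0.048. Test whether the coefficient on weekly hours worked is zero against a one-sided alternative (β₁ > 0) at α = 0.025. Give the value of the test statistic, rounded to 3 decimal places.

H₀: β₁ = 0 vs H₁: β₁ > 0.
t = (b_1 − β₁⁰)/SE = -0.098 / 0.048 = -2.042.
df = n − k − 1 = 301 − 3 − 1 = 297.
One-sided p ≈ 0.9790, which is ≥ 0.025, so fail to reject H₀.
The data do not give significant evidence that the true slope on weekly hours worked is positive, holding the other predictors fixed.

t = -2.042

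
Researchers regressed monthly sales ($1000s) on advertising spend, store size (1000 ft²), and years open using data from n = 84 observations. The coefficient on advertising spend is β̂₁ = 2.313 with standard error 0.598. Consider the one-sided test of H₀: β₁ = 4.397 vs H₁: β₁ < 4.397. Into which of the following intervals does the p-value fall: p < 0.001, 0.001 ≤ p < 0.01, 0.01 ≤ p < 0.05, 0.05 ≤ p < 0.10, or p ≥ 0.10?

t = (2.313 − 4.397) / 0.598 = -3.485.
df = n − k − 1 = 84 − 3 − 1 = 80.
One-sided p = P(T_{80} < t) ≈ 0.0004.
So p < 0.001.

p < 0.001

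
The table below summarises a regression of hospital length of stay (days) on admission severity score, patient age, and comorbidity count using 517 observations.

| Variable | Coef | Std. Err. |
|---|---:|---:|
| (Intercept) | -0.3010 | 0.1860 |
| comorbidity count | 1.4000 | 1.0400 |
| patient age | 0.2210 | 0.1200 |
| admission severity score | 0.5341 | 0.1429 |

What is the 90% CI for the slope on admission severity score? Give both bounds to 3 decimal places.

Read off: b = 0.5341, SE = 0.1429 for admission severity score.
df = n − k − 1 = 517 − 3 − 1 = 513.
t* = t_{0.05, 513} = 1.647829.
Margin = t* × SE = 1.647829 × 0.1429 = 0.23547.
CI: 0.5341 ± 0.23547 → (0.299, 0.770).

(0.299, 0.770)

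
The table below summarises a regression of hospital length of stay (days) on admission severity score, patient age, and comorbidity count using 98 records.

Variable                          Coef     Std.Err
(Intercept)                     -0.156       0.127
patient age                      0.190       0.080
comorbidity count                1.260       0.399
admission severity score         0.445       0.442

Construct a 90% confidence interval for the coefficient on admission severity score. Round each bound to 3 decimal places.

Read off: b = 0.445, SE = 0.442 for admission severity score.
df = n − k − 1 = 98 − 3 − 1 = 94.
t* = t_{0.05, 94} = 1.661226.
Margin = t* × SE = 1.661226 × 0.442 = 0.73426.
CI: 0.445 ± 0.73426 → (-0.289, 1.179).

(-0.289, 1.179)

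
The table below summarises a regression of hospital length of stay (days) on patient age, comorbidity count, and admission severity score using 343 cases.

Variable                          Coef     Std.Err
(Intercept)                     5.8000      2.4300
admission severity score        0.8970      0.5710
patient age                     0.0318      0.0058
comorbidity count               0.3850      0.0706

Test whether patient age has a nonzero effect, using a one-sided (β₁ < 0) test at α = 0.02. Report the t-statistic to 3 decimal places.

Read off: b = 0.0318, SE = 0.0058 for patient age.
H₀: β₁ = 0 vs H₁: β₁ < 0.
t = 0.0318 / 0.0058 = 5.483.
df = n − k − 1 = 343 − 3 − 1 = 339.
One-sided p ≈ 1.0000, which is ≥ 0.02, so fail to reject H₀.
The data do not give significant evidence that the true slope on patient age is negative, holding the other predictors fixed.

t = 5.483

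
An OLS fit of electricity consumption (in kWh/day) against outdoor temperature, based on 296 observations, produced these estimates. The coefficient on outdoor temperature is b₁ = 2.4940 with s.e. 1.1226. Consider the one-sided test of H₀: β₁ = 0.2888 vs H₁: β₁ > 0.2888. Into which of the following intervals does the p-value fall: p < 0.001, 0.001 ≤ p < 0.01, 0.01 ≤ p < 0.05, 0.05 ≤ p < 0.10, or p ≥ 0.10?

t = (2.4940 − 0.2888) / 1.1226 = 1.964.
df = n − 2 = 296 − 2 = 294.
One-sided p = P(T_{294} > t) ≈ 0.0252.
So 0.01 ≤ p < 0.05.

0.01 ≤ p < 0.05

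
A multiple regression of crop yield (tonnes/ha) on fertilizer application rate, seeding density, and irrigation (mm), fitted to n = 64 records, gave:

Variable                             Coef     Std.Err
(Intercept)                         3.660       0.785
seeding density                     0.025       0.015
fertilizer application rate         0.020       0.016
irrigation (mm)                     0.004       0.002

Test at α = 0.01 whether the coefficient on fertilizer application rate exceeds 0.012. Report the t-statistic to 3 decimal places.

t = 0.500

Read off: b = 0.020, SE = 0.016 for fertilizer application rate.
H₀: β₁ = 0.012 vs H₁: β₁ > 0.012.
t = (0.020 − 0.012) / 0.016 = 0.500.
df = n − k − 1 = 64 − 3 − 1 = 60.
One-sided p ≈ 0.3095, which is ≥ 0.01, so fail to reject H₀.
The data do not give significant evidence that the true slope on fertilizer application rate exceeds 0.012 tonnes/ha per unit, holding the other predictors fixed.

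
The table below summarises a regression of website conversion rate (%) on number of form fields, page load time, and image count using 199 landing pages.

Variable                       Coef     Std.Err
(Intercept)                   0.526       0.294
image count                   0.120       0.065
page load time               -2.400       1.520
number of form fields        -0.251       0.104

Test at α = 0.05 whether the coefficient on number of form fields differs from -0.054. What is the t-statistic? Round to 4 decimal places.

Read off: b = -0.251, SE = 0.104 for number of form fields.
H₀: β₁ = -0.054 vs H₁: β₁ ≠ -0.054.
t = (-0.251 − (-0.054)) / 0.104 = -1.8942.
df = n − k − 1 = 199 − 3 − 1 = 195.
Two-sided p ≈ 0.0597, which is ≥ 0.05, so fail to reject H₀.
The data are consistent with a true slope of -0.054 % per unit of number of form fields, holding the other predictors fixed.

t = -1.8942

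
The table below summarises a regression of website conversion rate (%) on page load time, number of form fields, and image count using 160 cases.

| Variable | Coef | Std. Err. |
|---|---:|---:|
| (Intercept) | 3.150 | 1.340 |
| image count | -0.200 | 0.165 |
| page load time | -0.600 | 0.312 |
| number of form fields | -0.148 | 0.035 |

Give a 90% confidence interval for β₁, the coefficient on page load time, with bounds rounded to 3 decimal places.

Read off: b = -0.600, SE = 0.312 for page load time.
df = n − k − 1 = 160 − 3 − 1 = 156.
t* = t_{0.05, 156} = 1.65468.
Margin = t* × SE = 1.65468 × 0.312 = 0.51626.
CI: -0.600 ± 0.51626 → (-1.116, -0.084).

(-1.116, -0.084)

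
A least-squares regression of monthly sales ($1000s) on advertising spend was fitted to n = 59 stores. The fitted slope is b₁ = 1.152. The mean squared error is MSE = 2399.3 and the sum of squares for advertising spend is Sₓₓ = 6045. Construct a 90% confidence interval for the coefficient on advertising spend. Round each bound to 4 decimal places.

(0.0986, 2.2054)

SE(b₁) = √(MSE/Sₓₓ) = √(2399.3/6045) = 0.630005.
df = n − 2 = 57.
t* = t_{0.05, 57} = 1.672029.
Margin = t* × SE = 1.672029 × 0.630005 = 1.053387.
CI: 1.152 ± 1.053387 → (0.0986, 2.2054).
With 90% confidence, each one-unit increase in advertising spend is associated with a change of between 0.0986 and 2.2054 $1000s in monthly sales.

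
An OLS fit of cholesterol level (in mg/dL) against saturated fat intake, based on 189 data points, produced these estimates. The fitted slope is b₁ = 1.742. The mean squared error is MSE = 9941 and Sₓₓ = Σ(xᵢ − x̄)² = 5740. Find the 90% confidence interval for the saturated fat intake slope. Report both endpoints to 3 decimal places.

(-0.433, 3.917)

SE(b₁) = √(MSE/Sₓₓ) = √(9941/5740) = 1.31601.
df = n − 2 = 187.
t* = t_{0.05, 187} = 1.653043.
Margin = t* × SE = 1.653043 × 1.31601 = 2.17542.
CI: 1.742 ± 2.17542 → (-0.433, 3.917).
With 90% confidence, each one-unit increase in saturated fat intake is associated with a change of between -0.433 and 3.917 mg/dL in cholesterol level.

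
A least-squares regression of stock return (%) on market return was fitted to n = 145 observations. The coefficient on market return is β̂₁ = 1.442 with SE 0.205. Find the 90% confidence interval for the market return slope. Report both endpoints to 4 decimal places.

df = n − 2 = 145 − 2 = 143.
t* = t_{0.05, 143} = 1.655579.
Margin = t* × SE = 1.655579 × 0.205 = 0.339394.
CI: 1.442 ± 0.339394 → (1.1026, 1.7814).
With 90% confidence, each one-unit increase in market return is associated with a change of between 1.1026 and 1.7814 % in stock return.

(1.1026, 1.7814)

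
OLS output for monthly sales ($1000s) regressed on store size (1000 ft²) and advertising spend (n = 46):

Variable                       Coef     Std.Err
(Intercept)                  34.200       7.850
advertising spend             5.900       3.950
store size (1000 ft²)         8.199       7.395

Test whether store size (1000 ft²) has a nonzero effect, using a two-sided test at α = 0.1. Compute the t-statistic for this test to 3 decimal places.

t = 1.109

Read off: b = 8.199, SE = 7.395 for store size (1000 ft²).
H₀: β₁ = 0 vs H₁: β₁ ≠ 0.
t = 8.199 / 7.395 = 1.109.
df = n − k − 1 = 46 − 2 − 1 = 43.
Two-sided p ≈ 0.2737, which is ≥ 0.1, so fail to reject H₀.
The data do not give significant evidence of an association between store size (1000 ft²) and monthly sales, after adjusting for the other predictors.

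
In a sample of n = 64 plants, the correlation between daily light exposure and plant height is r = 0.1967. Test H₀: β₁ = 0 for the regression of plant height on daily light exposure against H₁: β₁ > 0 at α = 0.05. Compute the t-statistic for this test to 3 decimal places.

t = r·√(n − 2)/√(1 − r²) = 0.1967·√62/√0.961309 = 1.580.
df = n − 2 = 62.
One-sided p ≈ 0.0596, which is ≥ 0.05, so fail to reject H₀.
The data do not give significant evidence of a linear association between daily light exposure and plant height.

t = 1.580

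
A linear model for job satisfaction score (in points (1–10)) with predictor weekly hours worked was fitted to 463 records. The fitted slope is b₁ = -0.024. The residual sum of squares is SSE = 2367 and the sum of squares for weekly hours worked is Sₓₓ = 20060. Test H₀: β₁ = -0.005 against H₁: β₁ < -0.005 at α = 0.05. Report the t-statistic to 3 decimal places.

t = -1.188

MSE = SSE/(n − 2) = 2367/461 = 5.13449.
SE(b₁) = √(MSE/Sₓₓ) = √(5.13449/20060) = 0.0159986.
t = (-0.024 − (-0.005)) / 0.0159986 = -1.188.
df = n − 2 = 461.
One-sided p ≈ 0.1178, which is ≥ 0.05, so fail to reject H₀.
The data do not give significant evidence that the true slope on weekly hours worked is below -0.005 points (1–10) per unit.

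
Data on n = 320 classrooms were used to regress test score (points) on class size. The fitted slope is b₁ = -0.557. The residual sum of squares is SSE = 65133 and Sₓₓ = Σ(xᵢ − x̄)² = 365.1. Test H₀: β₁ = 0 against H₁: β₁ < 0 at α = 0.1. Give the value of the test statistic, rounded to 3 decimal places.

MSE = SSE/(n − 2) = 65133/318 = 204.821.
SE(b₁) = √(MSE/Sₓₓ) = √(204.821/365.1) = 0.748999.
t = -0.557 / 0.748999 = -0.744.
df = n − 2 = 318.
One-sided p ≈ 0.2288, which is ≥ 0.1, so fail to reject H₀.
The data do not give significant evidence that the true slope on class size is negative.

t = -0.744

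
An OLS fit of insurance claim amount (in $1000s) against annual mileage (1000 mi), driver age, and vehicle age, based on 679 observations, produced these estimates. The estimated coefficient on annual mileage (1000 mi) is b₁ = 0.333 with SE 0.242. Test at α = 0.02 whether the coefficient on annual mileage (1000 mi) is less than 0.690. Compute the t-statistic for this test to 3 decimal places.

t = -1.475

H₀: β₁ = 0.690 vs H₁: β₁ < 0.690.
t = (b₁ − β₁⁰)/SE = (0.333 − 0.690) / 0.242 = -1.475.
df = n − k − 1 = 679 − 3 − 1 = 675.
One-sided p ≈ 0.0703, which is ≥ 0.02, so fail to reject H₀.
The data do not give significant evidence that the true slope on annual mileage (1000 mi) is below 0.690 $1000s per unit, holding the other predictors fixed.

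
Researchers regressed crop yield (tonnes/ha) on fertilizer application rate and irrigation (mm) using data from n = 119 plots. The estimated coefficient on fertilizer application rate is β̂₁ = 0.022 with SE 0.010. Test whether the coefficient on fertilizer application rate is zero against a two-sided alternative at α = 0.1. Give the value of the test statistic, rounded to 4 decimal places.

H₀: β₁ = 0 vs H₁: β₁ ≠ 0.
t = (β̂₁ − β₁⁰)/SE = 0.022 / 0.010 = 2.2000.
df = n − k − 1 = 119 − 2 − 1 = 116.
Two-sided p ≈ 0.0298, which is < 0.1, so reject H₀.
There is evidence that fertilizer application rate is associated with crop yield, holding the other predictors fixed.

t = 2.2000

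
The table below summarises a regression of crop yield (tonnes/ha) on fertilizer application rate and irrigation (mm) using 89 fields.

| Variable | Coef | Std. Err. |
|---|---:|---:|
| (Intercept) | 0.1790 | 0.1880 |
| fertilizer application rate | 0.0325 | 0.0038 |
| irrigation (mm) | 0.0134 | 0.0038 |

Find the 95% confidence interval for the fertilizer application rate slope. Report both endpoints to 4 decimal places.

(0.0249, 0.0401)

Read off: b = 0.0325, SE = 0.0038 for fertilizer application rate.
df = n − k − 1 = 89 − 2 − 1 = 86.
t* = t_{0.025, 86} = 1.987934.
Margin = t* × SE = 1.987934 × 0.0038 = 0.007554.
CI: 0.0325 ± 0.007554 → (0.0249, 0.0401).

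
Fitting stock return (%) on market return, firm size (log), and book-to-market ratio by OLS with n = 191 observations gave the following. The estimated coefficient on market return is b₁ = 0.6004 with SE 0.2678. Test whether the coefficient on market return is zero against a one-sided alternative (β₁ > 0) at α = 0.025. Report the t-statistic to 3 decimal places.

H₀: β₁ = 0 vs H₁: β₁ > 0.
t = (b₁ − β₁⁰)/SE = 0.6004 / 0.2678 = 2.242.
df = n − k − 1 = 191 − 3 − 1 = 187.
One-sided p ≈ 0.0131, which is < 0.025, so reject H₀.
There is evidence that the true slope on market return is positive, holding the other predictors fixed.

t = 2.242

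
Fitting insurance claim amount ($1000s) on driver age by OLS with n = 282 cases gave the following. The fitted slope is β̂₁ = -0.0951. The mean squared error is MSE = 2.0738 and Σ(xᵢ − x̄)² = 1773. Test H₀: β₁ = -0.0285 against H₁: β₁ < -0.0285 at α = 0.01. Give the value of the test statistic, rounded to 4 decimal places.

t = -1.9474

SE(β̂₁) = √(MSE/Sₓₓ) = √(2.0738/1773) = 0.0342002.
t = (-0.0951 − (-0.0285)) / 0.0342002 = -1.9474.
df = n − 2 = 280.
One-sided p ≈ 0.0262, which is ≥ 0.01, so fail to reject H₀.
The data do not give significant evidence that the true slope on driver age is below -0.0285 $1000s per unit.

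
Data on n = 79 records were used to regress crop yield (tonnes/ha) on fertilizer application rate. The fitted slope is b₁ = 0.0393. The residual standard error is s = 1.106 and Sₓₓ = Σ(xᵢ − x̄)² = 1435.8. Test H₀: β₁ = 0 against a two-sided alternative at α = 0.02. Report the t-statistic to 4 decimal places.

t = 1.3464

SE(b₁) = s/√Sₓₓ = 1.106/√1435.8 = 0.0291883.
t = 0.0393 / 0.0291883 = 1.3464.
df = n − 2 = 77.
Two-sided p ≈ 0.1821, which is ≥ 0.02, so fail to reject H₀.
The data do not give significant evidence of an association between fertilizer application rate and crop yield.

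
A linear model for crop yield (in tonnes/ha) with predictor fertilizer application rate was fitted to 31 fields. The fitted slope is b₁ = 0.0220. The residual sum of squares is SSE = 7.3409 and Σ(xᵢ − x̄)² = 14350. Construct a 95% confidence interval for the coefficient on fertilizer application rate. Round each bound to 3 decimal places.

MSE = SSE/(n − 2) = 7.3409/29 = 0.253134.
SE(b₁) = √(MSE/Sₓₓ) = √(0.253134/14350) = 0.0042.
df = n − 2 = 29.
t* = t_{0.025, 29} = 2.04523.
Margin = t* × SE = 2.04523 × 0.0042 = 0.00859.
CI: 0.0220 ± 0.00859 → (0.013, 0.031).
With 95% confidence, each one-unit increase in fertilizer application rate is associated with a change of between 0.013 and 0.031 tonnes/ha in crop yield.

(0.013, 0.031)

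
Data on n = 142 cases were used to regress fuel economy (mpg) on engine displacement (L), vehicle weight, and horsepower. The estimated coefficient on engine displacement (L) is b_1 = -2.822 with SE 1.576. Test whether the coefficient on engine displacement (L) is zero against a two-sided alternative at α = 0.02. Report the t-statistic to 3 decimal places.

t = -1.791

H₀: β₁ = 0 vs H₁: β₁ ≠ 0.
t = (b_1 − β₁⁰)/SE = -2.822 / 1.576 = -1.791.
df = n − k − 1 = 142 − 3 − 1 = 138.
Two-sided p ≈ 0.0755, which is ≥ 0.02, so fail to reject H₀.
The data do not give significant evidence of an association between engine displacement (L) and fuel economy, after adjusting for the other predictors.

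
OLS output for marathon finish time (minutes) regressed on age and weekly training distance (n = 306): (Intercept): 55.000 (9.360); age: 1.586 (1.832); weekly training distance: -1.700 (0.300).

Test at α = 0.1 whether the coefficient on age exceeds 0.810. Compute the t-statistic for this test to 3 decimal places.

Read off: b = 1.586, SE = 1.832 for age.
H₀: β₁ = 0.810 vs H₁: β₁ > 0.810.
t = (1.586 − 0.810) / 1.832 = 0.424.
df = n − k − 1 = 306 − 2 − 1 = 303.
One-sided p ≈ 0.3361, which is ≥ 0.1, so fail to reject H₀.
The data do not give significant evidence that the true slope on age exceeds 0.810 minutes per unit, holding the other predictors fixed.

t = 0.424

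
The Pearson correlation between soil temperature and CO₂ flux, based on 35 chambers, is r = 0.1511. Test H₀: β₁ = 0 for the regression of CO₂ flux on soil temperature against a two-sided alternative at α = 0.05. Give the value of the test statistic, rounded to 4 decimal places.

t = 0.8781

t = r·√(n − 2)/√(1 − r²) = 0.1511·√33/√0.977169 = 0.8781.
df = n − 2 = 33.
Two-sided p ≈ 0.3862, which is ≥ 0.05, so fail to reject H₀.
The data do not give significant evidence of a linear association between soil temperature and CO₂ flux.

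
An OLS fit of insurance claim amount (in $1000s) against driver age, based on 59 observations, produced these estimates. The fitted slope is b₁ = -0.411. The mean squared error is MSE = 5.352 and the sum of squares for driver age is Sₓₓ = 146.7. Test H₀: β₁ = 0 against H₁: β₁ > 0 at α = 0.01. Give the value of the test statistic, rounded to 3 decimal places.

SE(b₁) = √(MSE/Sₓₓ) = √(5.352/146.7) = 0.191004.
t = -0.411 / 0.191004 = -2.152.
df = n − 2 = 57.
One-sided p ≈ 0.9822, which is ≥ 0.01, so fail to reject H₀.
The data do not give significant evidence that the true slope on driver age is positive.

t = -2.152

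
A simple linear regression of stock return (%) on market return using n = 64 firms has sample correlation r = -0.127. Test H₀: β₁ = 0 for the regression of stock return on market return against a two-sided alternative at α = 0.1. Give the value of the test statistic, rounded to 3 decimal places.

t = -1.008

t = r·√(n − 2)/√(1 − r²) = -0.127·√62/√0.983871 = -1.008.
df = n − 2 = 62.
Two-sided p ≈ 0.3173, which is ≥ 0.1, so fail to reject H₀.
The data do not give significant evidence of a linear association between market return and stock return.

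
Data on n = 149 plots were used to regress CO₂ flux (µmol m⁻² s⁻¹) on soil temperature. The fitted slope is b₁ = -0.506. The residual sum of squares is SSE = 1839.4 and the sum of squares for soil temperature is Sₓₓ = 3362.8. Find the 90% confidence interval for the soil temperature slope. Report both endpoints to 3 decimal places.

MSE = SSE/(n − 2) = 1839.4/147 = 12.5129.
SE(b₁) = √(MSE/Sₓₓ) = √(12.5129/3362.8) = 0.0609999.
df = n − 2 = 147.
t* = t_{0.05, 147} = 1.655285.
Margin = t* × SE = 1.655285 × 0.0609999 = 0.10097.
CI: -0.506 ± 0.10097 → (-0.607, -0.405).
With 90% confidence, each one-unit increase in soil temperature is associated with a change of between -0.607 and -0.405 µmol m⁻² s⁻¹ in CO₂ flux.

(-0.607, -0.405)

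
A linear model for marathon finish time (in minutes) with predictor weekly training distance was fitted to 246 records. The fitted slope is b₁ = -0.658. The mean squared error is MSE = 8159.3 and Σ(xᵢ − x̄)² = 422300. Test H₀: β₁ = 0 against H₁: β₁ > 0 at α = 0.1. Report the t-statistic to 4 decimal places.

SE(b₁) = √(MSE/Sₓₓ) = √(8159.3/422300) = 0.139.
t = -0.658 / 0.139 = -4.7338.
df = n − 2 = 244.
One-sided p ≈ 1.0000, which is ≥ 0.1, so fail to reject H₀.
The data do not give significant evidence that the true slope on weekly training distance is positive.

t = -4.7338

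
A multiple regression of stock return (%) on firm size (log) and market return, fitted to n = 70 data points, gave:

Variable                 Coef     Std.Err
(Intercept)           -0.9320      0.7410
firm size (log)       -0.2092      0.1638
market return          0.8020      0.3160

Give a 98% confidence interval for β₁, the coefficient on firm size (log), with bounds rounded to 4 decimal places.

(-0.5996, 0.1812)

Read off: b = -0.2092, SE = 0.1638 for firm size (log).
df = n − k − 1 = 70 − 2 − 1 = 67.
t* = t_{0.01, 67} = 2.383302.
Margin = t* × SE = 2.383302 × 0.1638 = 0.390385.
CI: -0.2092 ± 0.390385 → (-0.5996, 0.1812).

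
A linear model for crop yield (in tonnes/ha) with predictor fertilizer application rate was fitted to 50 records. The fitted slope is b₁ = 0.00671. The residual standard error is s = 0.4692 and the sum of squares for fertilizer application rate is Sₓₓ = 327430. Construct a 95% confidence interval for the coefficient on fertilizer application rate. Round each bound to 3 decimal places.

SE(b₁) = s/√Sₓₓ = 0.4692/√327430 = 0.000819972.
df = n − 2 = 48.
t* = t_{0.025, 48} = 2.010635.
Margin = t* × SE = 2.010635 × 0.000819972 = 0.00165.
CI: 0.00671 ± 0.00165 → (0.005, 0.008).
With 95% confidence, each one-unit increase in fertilizer application rate is associated with a change of between 0.005 and 0.008 tonnes/ha in crop yield.

(0.005, 0.008)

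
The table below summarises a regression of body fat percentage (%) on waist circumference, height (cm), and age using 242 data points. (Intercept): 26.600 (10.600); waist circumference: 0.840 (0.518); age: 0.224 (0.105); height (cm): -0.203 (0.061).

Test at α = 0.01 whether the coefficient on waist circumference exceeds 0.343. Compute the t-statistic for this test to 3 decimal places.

t = 0.959

Read off: b = 0.840, SE = 0.518 for waist circumference.
H₀: β₁ = 0.343 vs H₁: β₁ > 0.343.
t = (0.840 − 0.343) / 0.518 = 0.959.
df = n − k − 1 = 242 − 3 − 1 = 238.
One-sided p ≈ 0.1692, which is ≥ 0.01, so fail to reject H₀.
The data do not give significant evidence that the true slope on waist circumference exceeds 0.343 % per unit, holding the other predictors fixed.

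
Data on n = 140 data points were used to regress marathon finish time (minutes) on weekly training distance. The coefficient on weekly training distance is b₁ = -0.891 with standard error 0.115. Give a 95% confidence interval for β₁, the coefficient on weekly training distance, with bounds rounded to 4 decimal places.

df = n − 2 = 140 − 2 = 138.
t* = t_{0.025, 138} = 1.977304.
Margin = t* × SE = 1.977304 × 0.115 = 0.227390.
CI: -0.891 ± 0.227390 → (-1.1184, -0.6636).
With 95% confidence, each one-unit increase in weekly training distance is associated with a change of between -1.1184 and -0.6636 minutes in marathon finish time.

(-1.1184, -0.6636)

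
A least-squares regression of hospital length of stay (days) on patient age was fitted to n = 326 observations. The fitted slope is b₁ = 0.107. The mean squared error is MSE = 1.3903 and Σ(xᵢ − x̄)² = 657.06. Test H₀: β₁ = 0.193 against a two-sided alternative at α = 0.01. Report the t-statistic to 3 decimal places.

t = -1.870

SE(b₁) = √(MSE/Sₓₓ) = √(1.3903/657.06) = 0.0459994.
t = (0.107 − 0.193) / 0.0459994 = -1.870.
df = n − 2 = 324.
Two-sided p ≈ 0.0624, which is ≥ 0.01, so fail to reject H₀.
The data are consistent with a true slope of 0.193 days per unit of patient age.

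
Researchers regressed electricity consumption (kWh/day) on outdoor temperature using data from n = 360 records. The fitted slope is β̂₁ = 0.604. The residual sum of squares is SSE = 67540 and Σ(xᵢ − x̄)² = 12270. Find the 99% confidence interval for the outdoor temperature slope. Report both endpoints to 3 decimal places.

(0.283, 0.925)

MSE = SSE/(n − 2) = 67540/358 = 188.659.
SE(β̂₁) = √(MSE/Sₓₓ) = √(188.659/12270) = 0.123999.
df = n − 2 = 358.
t* = t_{0.005, 358} = 2.589632.
Margin = t* × SE = 2.589632 × 0.123999 = 0.32111.
CI: 0.604 ± 0.32111 → (0.283, 0.925).
With 99% confidence, each one-unit increase in outdoor temperature is associated with a change of between 0.283 and 0.925 kWh/day in electricity consumption.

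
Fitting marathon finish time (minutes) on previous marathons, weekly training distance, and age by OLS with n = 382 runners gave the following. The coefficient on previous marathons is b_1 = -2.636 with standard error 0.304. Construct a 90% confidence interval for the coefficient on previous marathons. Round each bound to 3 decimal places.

(-3.137, -2.135)

df = n − k − 1 = 382 − 3 − 1 = 378.
t* = t_{0.05, 378} = 1.648895.
Margin = t* × SE = 1.648895 × 0.304 = 0.50126.
CI: -2.636 ± 0.50126 → (-3.137, -2.135).
With 90% confidence, each one-unit increase in previous marathons is associated with a change of between -3.137 and -2.135 minutes in marathon finish time, holding the other predictors fixed.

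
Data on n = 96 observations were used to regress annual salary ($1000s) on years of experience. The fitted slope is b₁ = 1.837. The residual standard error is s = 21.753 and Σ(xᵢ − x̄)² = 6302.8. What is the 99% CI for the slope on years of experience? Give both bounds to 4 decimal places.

(1.1166, 2.5574)

SE(b₁) = s/√Sₓₓ = 21.753/√6302.8 = 0.274001.
df = n − 2 = 94.
t* = t_{0.005, 94} = 2.629148.
Margin = t* × SE = 2.629148 × 0.274001 = 0.720389.
CI: 1.837 ± 0.720389 → (1.1166, 2.5574).
With 99% confidence, each one-unit increase in years of experience is associated with a change of between 1.1166 and 2.5574 $1000s in annual salary.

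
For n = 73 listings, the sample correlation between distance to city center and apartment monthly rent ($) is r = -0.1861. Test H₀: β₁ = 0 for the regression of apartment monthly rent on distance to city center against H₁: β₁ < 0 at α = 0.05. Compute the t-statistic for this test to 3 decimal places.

t = -1.596

t = r·√(n − 2)/√(1 − r²) = -0.1861·√71/√0.965367 = -1.596.
df = n − 2 = 71.
One-sided p ≈ 0.0575, which is ≥ 0.05, so fail to reject H₀.
The data do not give significant evidence of a linear association between distance to city center and apartment monthly rent.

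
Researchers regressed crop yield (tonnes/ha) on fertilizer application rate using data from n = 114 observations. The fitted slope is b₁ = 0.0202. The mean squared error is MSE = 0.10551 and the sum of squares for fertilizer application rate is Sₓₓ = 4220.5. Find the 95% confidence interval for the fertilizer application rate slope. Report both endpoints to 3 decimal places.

SE(b₁) = √(MSE/Sₓₓ) = √(0.10551/4220.5) = 0.00499994.
df = n − 2 = 112.
t* = t_{0.025, 112} = 1.981372.
Margin = t* × SE = 1.981372 × 0.00499994 = 0.00991.
CI: 0.0202 ± 0.00991 → (0.010, 0.030).
With 95% confidence, each one-unit increase in fertilizer application rate is associated with a change of between 0.010 and 0.030 tonnes/ha in crop yield.

(0.010, 0.030)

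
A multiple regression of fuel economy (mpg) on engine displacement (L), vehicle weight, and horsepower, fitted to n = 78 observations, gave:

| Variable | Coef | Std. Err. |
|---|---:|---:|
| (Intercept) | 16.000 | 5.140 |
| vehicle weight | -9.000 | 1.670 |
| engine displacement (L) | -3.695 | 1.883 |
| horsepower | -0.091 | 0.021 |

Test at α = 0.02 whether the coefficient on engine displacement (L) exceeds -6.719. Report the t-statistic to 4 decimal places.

Read off: b = -3.695, SE = 1.883 for engine displacement (L).
H₀: β₁ = -6.719 vs H₁: β₁ > -6.719.
t = (-3.695 − (-6.719)) / 1.883 = 1.6059.
df = n − k − 1 = 78 − 3 − 1 = 74.
One-sided p ≈ 0.0563, which is ≥ 0.02, so fail to reject H₀.
The data do not give significant evidence that the true slope on engine displacement (L) exceeds -6.719 mpg per unit, holding the other predictors fixed.

t = 1.6059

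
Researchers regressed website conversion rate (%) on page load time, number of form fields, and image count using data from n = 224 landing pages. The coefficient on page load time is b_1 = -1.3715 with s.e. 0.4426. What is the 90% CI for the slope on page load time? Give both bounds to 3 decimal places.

(-2.103, -0.640)

df = n − k − 1 = 224 − 3 − 1 = 220.
t* = t_{0.05, 220} = 1.651809.
Margin = t* × SE = 1.651809 × 0.4426 = 0.73109.
CI: -1.3715 ± 0.73109 → (-2.103, -0.640).
With 90% confidence, each one-unit increase in page load time is associated with a change of between -2.103 and -0.640 % in website conversion rate, holding the other predictors fixed.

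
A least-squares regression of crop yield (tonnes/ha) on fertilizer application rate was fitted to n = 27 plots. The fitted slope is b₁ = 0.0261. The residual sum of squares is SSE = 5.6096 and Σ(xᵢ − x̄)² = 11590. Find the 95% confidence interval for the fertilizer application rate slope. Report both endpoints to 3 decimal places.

MSE = SSE/(n − 2) = 5.6096/25 = 0.224384.
SE(b₁) = √(MSE/Sₓₓ) = √(0.224384/11590) = 0.00440002.
df = n − 2 = 25.
t* = t_{0.025, 25} = 2.059539.
Margin = t* × SE = 2.059539 × 0.00440002 = 0.00906.
CI: 0.0261 ± 0.00906 → (0.017, 0.035).
With 95% confidence, each one-unit increase in fertilizer application rate is associated with a change of between 0.017 and 0.035 tonnes/ha in crop yield.

(0.017, 0.035)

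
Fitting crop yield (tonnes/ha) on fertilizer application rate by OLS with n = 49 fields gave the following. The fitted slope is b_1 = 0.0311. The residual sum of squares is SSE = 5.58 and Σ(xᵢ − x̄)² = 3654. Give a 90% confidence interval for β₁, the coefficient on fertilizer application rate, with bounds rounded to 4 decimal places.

MSE = SSE/(n − 2) = 5.58/47 = 0.118723.
SE(b_1) = √(MSE/Sₓₓ) = √(0.118723/3654) = 0.00570012.
df = n − 2 = 47.
t* = t_{0.05, 47} = 1.677927.
Margin = t* × SE = 1.677927 × 0.00570012 = 0.009564.
CI: 0.0311 ± 0.009564 → (0.0215, 0.0407).
With 90% confidence, each one-unit increase in fertilizer application rate is associated with a change of between 0.0215 and 0.0407 tonnes/ha in crop yield.

(0.0215, 0.0407)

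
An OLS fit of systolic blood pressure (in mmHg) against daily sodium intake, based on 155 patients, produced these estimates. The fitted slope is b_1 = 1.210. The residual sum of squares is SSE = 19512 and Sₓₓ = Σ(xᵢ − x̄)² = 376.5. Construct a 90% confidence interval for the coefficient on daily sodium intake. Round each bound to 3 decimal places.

(0.247, 2.173)

MSE = SSE/(n − 2) = 19512/153 = 127.529.
SE(b_1) = √(MSE/Sₓₓ) = √(127.529/376.5) = 0.582.
df = n − 2 = 153.
t* = t_{0.05, 153} = 1.654874.
Margin = t* × SE = 1.654874 × 0.582 = 0.96314.
CI: 1.210 ± 0.96314 → (0.247, 2.173).
With 90% confidence, each one-unit increase in daily sodium intake is associated with a change of between 0.247 and 2.173 mmHg in systolic blood pressure.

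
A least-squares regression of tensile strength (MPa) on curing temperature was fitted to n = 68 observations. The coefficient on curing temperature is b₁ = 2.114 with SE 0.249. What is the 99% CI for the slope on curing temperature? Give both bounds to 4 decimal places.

(1.4536, 2.7744)

df = n − 2 = 68 − 2 = 66.
t* = t_{0.005, 66} = 2.652394.
Margin = t* × SE = 2.652394 × 0.249 = 0.660446.
CI: 2.114 ± 0.660446 → (1.4536, 2.7744).
With 99% confidence, each one-unit increase in curing temperature is associated with a change of between 1.4536 and 2.7744 MPa in tensile strength.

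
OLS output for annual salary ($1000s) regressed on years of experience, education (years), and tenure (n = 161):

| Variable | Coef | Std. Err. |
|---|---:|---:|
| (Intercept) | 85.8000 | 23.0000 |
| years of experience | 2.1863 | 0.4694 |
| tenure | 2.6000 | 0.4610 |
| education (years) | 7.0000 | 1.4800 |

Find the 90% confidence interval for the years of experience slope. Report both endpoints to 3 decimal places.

(1.410, 2.963)

Read off: b = 2.1863, SE = 0.4694 for years of experience.
df = n − k − 1 = 161 − 3 − 1 = 157.
t* = t_{0.05, 157} = 1.654617.
Margin = t* × SE = 1.654617 × 0.4694 = 0.77668.
CI: 2.1863 ± 0.77668 → (1.410, 2.963).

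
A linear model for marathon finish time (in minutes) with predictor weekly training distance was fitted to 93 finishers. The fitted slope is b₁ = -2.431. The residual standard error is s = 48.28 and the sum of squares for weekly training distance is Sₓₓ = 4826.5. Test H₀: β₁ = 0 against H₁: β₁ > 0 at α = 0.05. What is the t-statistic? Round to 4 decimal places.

SE(b₁) = s/√Sₓₓ = 48.28/√4826.5 = 0.694946.
t = -2.431 / 0.694946 = -3.4981.
df = n − 2 = 91.
One-sided p ≈ 0.9996, which is ≥ 0.05, so fail to reject H₀.
The data do not give significant evidence that the true slope on weekly training distance is positive.

t = -3.4981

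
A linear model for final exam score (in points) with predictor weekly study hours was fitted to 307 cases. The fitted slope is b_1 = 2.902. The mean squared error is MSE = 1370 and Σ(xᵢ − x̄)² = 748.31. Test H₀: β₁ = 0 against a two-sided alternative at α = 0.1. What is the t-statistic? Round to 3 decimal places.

t = 2.145

SE(b_1) = √(MSE/Sₓₓ) = √(1370/748.31) = 1.35307.
t = 2.902 / 1.35307 = 2.145.
df = n − 2 = 305.
Two-sided p ≈ 0.0328, which is < 0.1, so reject H₀.
There is evidence that weekly study hours is associated with final exam score.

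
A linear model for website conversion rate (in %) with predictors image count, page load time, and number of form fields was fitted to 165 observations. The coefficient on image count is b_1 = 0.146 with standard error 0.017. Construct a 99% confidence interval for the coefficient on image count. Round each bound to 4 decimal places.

(0.1017, 0.1903)

df = n − k − 1 = 165 − 3 − 1 = 161.
t* = t_{0.005, 161} = 2.606711.
Margin = t* × SE = 2.606711 × 0.017 = 0.044314.
CI: 0.146 ± 0.044314 → (0.1017, 0.1903).
With 99% confidence, each one-unit increase in image count is associated with a change of between 0.1017 and 0.1903 % in website conversion rate, holding the other predictors fixed.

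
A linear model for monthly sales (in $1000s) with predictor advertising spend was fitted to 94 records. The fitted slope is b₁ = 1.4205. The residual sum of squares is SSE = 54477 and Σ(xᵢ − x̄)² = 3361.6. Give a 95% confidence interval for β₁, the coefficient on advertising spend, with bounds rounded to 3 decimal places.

(0.587, 2.254)

MSE = SSE/(n − 2) = 54477/92 = 592.141.
SE(b₁) = √(MSE/Sₓₓ) = √(592.141/3361.6) = 0.419701.
df = n − 2 = 92.
t* = t_{0.025, 92} = 1.986086.
Margin = t* × SE = 1.986086 × 0.419701 = 0.83356.
CI: 1.4205 ± 0.83356 → (0.587, 2.254).
With 95% confidence, each one-unit increase in advertising spend is associated with a change of between 0.587 and 2.254 $1000s in monthly sales.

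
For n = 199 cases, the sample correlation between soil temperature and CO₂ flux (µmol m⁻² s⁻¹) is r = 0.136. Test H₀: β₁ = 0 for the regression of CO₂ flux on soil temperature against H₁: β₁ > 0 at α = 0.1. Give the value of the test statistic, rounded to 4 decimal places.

t = r·√(n − 2)/√(1 − r²) = 0.136·√197/√0.981504 = 1.9268.
df = n − 2 = 197.
One-sided p ≈ 0.0277, which is < 0.1, so reject H₀.
There is evidence of a linear association between soil temperature and CO₂ flux.

t = 1.9268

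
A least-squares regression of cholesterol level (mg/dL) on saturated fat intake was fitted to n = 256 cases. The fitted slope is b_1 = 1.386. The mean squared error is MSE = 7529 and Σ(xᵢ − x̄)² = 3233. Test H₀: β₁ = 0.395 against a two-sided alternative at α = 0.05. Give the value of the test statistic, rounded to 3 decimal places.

SE(b_1) = √(MSE/Sₓₓ) = √(7529/3233) = 1.52604.
t = (1.386 − 0.395) / 1.52604 = 0.649.
df = n − 2 = 254.
Two-sided p ≈ 0.5167, which is ≥ 0.05, so fail to reject H₀.
The data are consistent with a true slope of 0.395 mg/dL per unit of saturated fat intake.

t = 0.649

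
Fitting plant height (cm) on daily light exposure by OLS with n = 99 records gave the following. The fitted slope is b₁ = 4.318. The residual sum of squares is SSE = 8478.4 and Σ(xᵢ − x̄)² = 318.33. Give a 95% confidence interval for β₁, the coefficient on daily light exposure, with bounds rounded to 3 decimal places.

(3.278, 5.358)

MSE = SSE/(n − 2) = 8478.4/97 = 87.4062.
SE(b₁) = √(MSE/Sₓₓ) = √(87.4062/318.33) = 0.524001.
df = n − 2 = 97.
t* = t_{0.025, 97} = 1.984723.
Margin = t* × SE = 1.984723 × 0.524001 = 1.04000.
CI: 4.318 ± 1.04000 → (3.278, 5.358).
With 95% confidence, each one-unit increase in daily light exposure is associated with a change of between 3.278 and 5.358 cm in plant height.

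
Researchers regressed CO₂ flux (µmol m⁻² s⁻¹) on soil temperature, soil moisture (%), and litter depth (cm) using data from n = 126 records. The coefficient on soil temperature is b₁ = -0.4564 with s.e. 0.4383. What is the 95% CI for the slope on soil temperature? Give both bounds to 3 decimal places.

(-1.324, 0.411)

df = n − k − 1 = 126 − 3 − 1 = 122.
t* = t_{0.025, 122} = 1.9796.
Margin = t* × SE = 1.9796 × 0.4383 = 0.86766.
CI: -0.4564 ± 0.86766 → (-1.324, 0.411).
With 95% confidence, each one-unit increase in soil temperature is associated with a change of between -1.324 and 0.411 µmol m⁻² s⁻¹ in CO₂ flux, holding the other predictors fixed.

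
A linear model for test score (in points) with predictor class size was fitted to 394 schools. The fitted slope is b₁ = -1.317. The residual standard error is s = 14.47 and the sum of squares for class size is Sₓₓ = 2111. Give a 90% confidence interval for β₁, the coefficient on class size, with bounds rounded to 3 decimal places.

(-1.836, -0.798)

SE(b₁) = s/√Sₓₓ = 14.47/√2111 = 0.314938.
df = n − 2 = 392.
t* = t_{0.05, 392} = 1.64875.
Margin = t* × SE = 1.64875 × 0.314938 = 0.51925.
CI: -1.317 ± 0.51925 → (-1.836, -0.798).
With 90% confidence, each one-unit increase in class size is associated with a change of between -1.836 and -0.798 points in test score.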